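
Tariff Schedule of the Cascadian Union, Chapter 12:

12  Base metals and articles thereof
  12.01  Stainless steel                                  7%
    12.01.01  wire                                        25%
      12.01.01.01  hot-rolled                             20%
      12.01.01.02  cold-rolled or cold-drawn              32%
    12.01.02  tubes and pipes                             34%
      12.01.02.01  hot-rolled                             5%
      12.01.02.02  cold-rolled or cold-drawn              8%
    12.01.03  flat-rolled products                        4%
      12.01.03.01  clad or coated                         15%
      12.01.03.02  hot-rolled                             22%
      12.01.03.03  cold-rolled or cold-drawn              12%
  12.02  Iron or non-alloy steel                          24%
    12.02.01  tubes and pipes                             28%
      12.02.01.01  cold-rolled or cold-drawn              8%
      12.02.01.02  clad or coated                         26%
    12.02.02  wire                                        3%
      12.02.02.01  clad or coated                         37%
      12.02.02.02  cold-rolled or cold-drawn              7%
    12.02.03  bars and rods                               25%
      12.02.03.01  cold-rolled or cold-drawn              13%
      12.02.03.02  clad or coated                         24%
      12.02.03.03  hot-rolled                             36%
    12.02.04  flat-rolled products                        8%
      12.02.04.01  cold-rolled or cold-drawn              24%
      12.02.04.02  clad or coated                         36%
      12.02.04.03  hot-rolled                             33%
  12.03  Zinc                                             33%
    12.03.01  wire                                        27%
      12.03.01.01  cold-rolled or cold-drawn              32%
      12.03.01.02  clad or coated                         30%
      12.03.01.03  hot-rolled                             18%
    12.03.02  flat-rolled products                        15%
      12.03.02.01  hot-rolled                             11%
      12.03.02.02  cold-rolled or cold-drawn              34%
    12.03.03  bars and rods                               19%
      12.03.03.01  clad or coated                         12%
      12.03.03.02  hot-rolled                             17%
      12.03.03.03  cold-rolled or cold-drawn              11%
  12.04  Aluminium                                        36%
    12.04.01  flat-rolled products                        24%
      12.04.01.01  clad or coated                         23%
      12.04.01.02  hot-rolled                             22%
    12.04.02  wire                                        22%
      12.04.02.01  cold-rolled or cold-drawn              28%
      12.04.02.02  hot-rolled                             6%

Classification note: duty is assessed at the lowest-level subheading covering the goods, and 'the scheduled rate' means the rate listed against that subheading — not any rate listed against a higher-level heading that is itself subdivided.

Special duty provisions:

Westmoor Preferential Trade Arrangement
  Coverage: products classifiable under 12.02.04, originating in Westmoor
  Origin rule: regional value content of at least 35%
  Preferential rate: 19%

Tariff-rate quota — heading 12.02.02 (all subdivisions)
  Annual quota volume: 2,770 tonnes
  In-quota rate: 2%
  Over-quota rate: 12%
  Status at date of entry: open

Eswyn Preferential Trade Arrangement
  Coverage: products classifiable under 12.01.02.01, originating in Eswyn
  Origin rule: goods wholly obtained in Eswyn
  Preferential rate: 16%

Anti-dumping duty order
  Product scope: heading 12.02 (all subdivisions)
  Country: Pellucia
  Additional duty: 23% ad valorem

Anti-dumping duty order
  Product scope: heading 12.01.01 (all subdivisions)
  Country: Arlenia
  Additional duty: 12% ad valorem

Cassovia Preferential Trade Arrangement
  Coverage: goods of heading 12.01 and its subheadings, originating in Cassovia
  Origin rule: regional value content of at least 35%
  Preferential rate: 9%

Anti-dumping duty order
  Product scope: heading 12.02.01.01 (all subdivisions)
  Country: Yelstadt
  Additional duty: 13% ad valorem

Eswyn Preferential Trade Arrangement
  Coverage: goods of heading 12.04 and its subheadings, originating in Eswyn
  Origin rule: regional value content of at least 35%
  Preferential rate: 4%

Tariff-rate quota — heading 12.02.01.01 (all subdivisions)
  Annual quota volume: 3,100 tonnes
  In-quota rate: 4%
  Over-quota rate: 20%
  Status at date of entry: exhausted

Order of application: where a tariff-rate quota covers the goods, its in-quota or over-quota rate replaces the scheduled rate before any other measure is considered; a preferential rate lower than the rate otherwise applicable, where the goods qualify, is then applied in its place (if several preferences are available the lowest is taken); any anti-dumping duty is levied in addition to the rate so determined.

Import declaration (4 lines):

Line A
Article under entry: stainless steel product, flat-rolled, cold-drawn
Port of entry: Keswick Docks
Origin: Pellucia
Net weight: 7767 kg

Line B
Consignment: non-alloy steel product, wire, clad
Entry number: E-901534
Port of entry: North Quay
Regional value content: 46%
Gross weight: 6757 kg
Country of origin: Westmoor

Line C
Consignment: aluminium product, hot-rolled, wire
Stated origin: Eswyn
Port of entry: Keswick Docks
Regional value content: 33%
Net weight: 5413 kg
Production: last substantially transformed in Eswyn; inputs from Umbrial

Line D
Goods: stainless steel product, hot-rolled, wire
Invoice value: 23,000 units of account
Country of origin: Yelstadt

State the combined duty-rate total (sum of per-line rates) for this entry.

40%

Line A: stainless steel → 12.01; flat-rolled → 12.01.03; cold-drawn → 12.01.03.03. Scheduled 12%. No special measure applies. → 12%.
Line B: non-alloy steel → 12.02; wire → 12.02.02; clad → 12.02.02.01. Scheduled 37%. quota on 12.02.02 open → in-quota 2%; Westmoor agreement on 12.02.04: 12.02.02.01 not covered. → 2%.
Line C: aluminium → 12.04; wire → 12.04.02; hot-rolled → 12.04.02.02. Scheduled 6%. Eswyn agreement on 12.01.02.01: 12.04.02.02 not covered; Eswyn agreement on 12.04: RVC < 35%. → 6%.
Line D: stainless steel → 12.01; wire → 12.01.01; hot-rolled → 12.01.01.01. Scheduled 20%. No special measure applies. → 20%.
Sum: 12% + 2% + 6% + 20% = 40%.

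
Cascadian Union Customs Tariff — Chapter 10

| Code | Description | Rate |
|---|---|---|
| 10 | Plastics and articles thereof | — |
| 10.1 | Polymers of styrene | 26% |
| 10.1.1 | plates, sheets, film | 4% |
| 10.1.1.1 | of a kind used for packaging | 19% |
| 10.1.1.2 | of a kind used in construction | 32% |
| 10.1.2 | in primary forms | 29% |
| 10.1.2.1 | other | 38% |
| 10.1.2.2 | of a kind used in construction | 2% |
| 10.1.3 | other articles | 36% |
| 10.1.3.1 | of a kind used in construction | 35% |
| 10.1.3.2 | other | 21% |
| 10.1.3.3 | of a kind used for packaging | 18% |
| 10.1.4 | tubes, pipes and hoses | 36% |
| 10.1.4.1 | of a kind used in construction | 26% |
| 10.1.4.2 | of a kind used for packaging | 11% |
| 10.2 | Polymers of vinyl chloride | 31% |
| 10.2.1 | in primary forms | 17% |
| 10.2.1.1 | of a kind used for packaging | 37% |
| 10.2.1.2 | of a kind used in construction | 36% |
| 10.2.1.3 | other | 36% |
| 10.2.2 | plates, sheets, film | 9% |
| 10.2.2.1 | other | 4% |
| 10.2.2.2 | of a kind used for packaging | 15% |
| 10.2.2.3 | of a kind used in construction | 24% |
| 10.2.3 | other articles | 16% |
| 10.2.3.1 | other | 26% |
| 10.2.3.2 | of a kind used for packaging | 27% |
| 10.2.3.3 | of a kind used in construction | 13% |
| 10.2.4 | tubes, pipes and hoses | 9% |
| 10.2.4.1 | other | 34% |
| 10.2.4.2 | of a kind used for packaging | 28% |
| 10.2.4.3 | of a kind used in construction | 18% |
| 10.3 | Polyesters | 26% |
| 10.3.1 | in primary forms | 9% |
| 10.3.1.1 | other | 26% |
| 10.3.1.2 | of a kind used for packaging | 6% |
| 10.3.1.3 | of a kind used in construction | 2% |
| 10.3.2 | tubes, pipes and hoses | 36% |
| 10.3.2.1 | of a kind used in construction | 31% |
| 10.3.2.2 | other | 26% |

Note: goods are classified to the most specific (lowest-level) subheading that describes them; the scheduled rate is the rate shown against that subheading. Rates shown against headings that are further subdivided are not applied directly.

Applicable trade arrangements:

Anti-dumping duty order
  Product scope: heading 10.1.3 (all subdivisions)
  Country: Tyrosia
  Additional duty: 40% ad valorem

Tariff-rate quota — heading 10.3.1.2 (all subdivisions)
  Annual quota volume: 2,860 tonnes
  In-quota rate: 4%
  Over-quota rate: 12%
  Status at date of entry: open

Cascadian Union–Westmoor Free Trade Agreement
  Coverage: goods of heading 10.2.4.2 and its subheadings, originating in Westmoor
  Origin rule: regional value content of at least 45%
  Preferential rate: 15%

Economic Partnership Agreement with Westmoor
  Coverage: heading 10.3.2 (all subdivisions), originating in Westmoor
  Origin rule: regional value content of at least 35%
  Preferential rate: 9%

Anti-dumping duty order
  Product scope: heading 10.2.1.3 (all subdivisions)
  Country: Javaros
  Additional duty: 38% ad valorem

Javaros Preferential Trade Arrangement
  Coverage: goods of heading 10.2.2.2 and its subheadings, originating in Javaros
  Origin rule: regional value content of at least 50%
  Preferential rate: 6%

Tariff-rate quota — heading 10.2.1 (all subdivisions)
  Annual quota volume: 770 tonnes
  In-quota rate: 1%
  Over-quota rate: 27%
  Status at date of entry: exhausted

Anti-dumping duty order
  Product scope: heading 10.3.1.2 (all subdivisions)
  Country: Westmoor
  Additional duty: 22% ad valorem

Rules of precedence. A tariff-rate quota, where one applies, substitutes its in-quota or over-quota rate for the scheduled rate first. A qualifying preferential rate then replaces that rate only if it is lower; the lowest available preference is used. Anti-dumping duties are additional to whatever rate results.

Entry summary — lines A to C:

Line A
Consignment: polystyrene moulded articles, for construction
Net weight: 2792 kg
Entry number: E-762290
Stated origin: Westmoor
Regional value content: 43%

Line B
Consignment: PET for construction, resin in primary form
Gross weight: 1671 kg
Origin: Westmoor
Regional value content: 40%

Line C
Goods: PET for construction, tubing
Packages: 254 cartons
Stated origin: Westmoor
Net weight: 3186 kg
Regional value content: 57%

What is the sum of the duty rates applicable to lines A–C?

Line A: polystyrene → 10.1; moulded articles → 10.1.3; for construction → 10.1.3.1. Scheduled 35%. Westmoor agreement on 10.2.4.2: 10.1.3.1 not covered; Westmoor agreement on 10.3.2: 10.1.3.1 not covered. → 35%.
Line B: PET → 10.3; resin in primary form → 10.3.1; for construction → 10.3.1.3. Scheduled 2%. Westmoor agreement on 10.2.4.2: 10.3.1.3 not covered; Westmoor agreement on 10.3.2: 10.3.1.3 not covered. → 2%.
Line C: PET → 10.3; tubing → 10.3.2; for construction → 10.3.2.1. Scheduled 31%. Westmoor agreement on 10.2.4.2: 10.3.2.1 not covered; Westmoor agreement on 10.3.2: RVC ≥ 35% → 9% available; preferential 9%. → 9%.
Sum: 35% + 2% + 9% = 46%.

46%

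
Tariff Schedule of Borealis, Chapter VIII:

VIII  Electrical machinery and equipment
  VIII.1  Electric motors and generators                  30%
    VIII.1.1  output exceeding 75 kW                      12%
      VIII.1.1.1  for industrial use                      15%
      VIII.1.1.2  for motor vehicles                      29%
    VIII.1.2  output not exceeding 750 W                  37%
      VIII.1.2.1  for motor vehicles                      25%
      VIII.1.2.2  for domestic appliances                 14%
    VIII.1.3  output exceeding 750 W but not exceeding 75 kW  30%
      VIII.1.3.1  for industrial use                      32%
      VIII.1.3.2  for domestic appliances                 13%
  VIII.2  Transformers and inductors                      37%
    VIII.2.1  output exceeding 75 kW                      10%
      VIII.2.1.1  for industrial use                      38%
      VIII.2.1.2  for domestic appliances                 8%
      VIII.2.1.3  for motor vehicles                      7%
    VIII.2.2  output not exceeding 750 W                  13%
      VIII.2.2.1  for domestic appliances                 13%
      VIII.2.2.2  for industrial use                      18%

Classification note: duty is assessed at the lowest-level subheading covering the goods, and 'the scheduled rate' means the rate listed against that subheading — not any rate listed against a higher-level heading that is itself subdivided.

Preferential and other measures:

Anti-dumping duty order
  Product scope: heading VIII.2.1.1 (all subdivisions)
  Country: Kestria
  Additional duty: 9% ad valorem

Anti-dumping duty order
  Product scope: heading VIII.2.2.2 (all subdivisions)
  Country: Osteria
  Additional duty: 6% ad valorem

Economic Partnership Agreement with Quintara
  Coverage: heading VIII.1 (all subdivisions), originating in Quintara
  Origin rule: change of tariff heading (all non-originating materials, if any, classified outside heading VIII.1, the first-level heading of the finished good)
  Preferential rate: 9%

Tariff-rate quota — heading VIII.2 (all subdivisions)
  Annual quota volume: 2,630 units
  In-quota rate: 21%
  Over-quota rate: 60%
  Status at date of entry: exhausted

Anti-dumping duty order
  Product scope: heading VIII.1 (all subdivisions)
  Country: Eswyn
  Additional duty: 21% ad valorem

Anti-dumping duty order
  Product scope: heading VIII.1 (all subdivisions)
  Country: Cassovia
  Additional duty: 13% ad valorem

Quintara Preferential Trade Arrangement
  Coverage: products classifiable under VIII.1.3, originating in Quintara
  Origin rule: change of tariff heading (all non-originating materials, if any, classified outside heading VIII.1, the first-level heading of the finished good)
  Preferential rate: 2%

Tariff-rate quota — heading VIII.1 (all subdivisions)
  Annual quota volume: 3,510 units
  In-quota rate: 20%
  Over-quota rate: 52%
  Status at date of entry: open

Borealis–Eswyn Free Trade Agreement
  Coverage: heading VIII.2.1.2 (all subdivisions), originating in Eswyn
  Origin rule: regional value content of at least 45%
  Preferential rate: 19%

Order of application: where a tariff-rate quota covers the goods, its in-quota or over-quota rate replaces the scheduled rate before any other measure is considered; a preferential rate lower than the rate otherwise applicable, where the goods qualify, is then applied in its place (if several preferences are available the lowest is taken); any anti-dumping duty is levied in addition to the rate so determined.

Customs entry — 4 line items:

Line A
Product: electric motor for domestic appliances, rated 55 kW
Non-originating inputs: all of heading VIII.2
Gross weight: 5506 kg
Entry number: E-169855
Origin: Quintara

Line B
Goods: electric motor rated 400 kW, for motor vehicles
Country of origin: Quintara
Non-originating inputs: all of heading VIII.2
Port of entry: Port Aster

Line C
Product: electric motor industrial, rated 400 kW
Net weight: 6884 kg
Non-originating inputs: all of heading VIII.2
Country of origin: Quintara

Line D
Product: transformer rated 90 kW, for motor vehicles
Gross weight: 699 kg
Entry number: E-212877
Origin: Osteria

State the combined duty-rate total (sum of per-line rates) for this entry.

Line A: electric motor → VIII.1; rated 55 kW → VIII.1.3; for domestic appliances → VIII.1.3.2. Scheduled 13%. quota on VIII.1 open → in-quota 20%; Quintara agreement on VIII.1: CTH met → 9% available; Quintara agreement on VIII.1.3: CTH met → 2% available; preferential 2%. → 2%.
Line B: electric motor → VIII.1; rated 400 kW → VIII.1.1; for motor vehicles → VIII.1.1.2. Scheduled 29%. quota on VIII.1 open → in-quota 20%; Quintara agreement on VIII.1: CTH met → 9% available; Quintara agreement on VIII.1.3: VIII.1.1.2 not covered; preferential 9%. → 9%.
Line C: electric motor → VIII.1; rated 400 kW → VIII.1.1; industrial → VIII.1.1.1. Scheduled 15%. quota on VIII.1 open → in-quota 20%; Quintara agreement on VIII.1: CTH met → 9% available; Quintara agreement on VIII.1.3: VIII.1.1.1 not covered; preferential 9%. → 9%.
Line D: transformer → VIII.2; rated 90 kW → VIII.2.1; for motor vehicles → VIII.2.1.3. Scheduled 7%. quota on VIII.2 exhausted → over-quota 60%. → 60%.
Sum: 2% + 9% + 9% + 60% = 80%.

80%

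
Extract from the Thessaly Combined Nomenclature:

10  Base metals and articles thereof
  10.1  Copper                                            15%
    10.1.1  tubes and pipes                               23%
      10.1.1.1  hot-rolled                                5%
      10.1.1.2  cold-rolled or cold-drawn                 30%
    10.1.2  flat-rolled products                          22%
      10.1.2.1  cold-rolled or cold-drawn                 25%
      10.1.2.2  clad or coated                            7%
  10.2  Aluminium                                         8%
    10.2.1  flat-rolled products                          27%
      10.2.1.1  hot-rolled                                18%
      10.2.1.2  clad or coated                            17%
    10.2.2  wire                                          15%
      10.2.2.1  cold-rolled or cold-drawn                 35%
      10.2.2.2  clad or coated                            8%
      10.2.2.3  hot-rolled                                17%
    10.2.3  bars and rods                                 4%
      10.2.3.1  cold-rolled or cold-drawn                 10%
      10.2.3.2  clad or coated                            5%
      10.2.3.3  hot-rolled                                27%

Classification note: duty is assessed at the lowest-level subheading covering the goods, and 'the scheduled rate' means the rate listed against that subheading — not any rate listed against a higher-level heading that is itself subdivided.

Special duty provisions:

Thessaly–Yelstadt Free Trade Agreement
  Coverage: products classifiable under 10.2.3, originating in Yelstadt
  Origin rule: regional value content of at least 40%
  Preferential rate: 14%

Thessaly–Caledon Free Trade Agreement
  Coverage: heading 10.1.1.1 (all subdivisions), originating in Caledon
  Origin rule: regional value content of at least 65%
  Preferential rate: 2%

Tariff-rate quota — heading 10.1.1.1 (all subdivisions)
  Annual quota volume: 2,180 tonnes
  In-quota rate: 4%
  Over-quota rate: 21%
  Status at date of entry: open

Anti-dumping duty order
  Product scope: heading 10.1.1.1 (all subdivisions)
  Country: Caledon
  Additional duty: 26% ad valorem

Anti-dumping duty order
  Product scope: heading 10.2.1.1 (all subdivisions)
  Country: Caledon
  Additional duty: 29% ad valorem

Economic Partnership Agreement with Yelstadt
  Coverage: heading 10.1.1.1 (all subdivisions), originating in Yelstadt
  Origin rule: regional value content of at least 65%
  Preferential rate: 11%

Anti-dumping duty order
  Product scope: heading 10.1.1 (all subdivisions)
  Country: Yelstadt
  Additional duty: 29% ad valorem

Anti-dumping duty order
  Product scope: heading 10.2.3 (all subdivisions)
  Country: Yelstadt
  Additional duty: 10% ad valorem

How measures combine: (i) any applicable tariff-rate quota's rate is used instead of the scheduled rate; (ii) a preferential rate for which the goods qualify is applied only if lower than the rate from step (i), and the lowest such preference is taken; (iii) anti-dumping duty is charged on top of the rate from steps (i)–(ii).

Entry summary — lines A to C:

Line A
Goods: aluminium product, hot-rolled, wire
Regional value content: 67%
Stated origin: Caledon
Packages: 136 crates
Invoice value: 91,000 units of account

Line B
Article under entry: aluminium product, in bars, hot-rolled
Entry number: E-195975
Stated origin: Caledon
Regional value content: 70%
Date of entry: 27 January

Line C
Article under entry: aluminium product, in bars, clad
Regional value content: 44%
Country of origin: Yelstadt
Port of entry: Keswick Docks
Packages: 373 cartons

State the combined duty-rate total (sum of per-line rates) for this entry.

59%

Line A: aluminium → 10.2; wire → 10.2.2; hot-rolled → 10.2.2.3. Scheduled 17%. Caledon agreement on 10.1.1.1: 10.2.2.3 not covered. → 17%.
Line B: aluminium → 10.2; in bars → 10.2.3; hot-rolled → 10.2.3.3. Scheduled 27%. Caledon agreement on 10.1.1.1: 10.2.3.3 not covered. → 27%.
Line C: aluminium → 10.2; in bars → 10.2.3; clad → 10.2.3.2. Scheduled 5%. Yelstadt agreement on 10.2.3: RVC ≥ 40% → 14% available; Yelstadt agreement on 10.1.1.1: 10.2.3.2 not covered; preference 14% not lower than 5% → no reduction; anti-dumping (Yelstadt, 10.2.3): +10%; total 5% + 10% = 15%. → 15%.
Sum: 17% + 27% + 15% = 59%.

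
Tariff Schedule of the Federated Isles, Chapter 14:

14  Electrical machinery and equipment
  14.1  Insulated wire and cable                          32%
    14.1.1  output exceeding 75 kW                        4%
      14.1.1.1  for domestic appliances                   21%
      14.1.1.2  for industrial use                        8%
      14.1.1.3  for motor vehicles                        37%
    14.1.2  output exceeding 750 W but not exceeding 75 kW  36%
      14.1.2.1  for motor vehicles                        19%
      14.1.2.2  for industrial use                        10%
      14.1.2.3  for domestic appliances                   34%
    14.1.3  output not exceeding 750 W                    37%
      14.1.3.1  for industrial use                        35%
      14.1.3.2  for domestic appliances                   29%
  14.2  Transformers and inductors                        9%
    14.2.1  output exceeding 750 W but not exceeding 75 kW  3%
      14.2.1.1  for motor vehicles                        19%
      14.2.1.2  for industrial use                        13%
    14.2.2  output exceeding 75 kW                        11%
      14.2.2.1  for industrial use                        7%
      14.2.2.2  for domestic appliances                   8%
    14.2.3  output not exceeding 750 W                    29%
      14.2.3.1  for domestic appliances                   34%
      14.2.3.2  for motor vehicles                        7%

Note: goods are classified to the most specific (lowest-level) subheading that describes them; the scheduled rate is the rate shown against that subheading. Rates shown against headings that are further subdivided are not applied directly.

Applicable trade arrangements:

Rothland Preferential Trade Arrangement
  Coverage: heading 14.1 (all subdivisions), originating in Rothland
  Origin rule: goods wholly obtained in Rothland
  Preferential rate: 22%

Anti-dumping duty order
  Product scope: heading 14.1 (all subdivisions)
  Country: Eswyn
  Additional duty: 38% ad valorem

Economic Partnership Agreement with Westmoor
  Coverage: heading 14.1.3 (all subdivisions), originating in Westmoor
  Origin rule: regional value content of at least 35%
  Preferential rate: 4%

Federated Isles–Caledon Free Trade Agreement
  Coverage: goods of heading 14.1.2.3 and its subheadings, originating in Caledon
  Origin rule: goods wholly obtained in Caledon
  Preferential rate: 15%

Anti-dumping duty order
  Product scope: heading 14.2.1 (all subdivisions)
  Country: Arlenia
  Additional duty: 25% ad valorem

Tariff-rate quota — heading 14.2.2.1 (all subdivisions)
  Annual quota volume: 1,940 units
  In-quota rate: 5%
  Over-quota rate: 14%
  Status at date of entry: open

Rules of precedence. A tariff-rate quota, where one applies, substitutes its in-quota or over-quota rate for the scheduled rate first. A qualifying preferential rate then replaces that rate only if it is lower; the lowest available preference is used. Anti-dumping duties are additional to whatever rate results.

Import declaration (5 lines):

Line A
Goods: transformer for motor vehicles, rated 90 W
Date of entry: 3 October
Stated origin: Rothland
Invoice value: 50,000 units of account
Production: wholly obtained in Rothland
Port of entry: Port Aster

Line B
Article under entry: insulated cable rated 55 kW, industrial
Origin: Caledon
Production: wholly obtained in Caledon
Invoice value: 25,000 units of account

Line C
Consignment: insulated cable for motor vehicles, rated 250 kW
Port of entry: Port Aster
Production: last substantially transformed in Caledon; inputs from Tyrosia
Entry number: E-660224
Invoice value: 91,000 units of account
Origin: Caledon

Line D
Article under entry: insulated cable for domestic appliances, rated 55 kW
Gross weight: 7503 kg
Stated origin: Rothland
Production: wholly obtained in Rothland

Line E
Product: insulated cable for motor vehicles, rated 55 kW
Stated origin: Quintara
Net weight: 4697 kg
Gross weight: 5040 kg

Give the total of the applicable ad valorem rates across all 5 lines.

Line A: transformer → 14.2; rated 90 W → 14.2.3; for motor vehicles → 14.2.3.2. Scheduled 7%. Rothland agreement on 14.1: 14.2.3.2 not covered. → 7%.
Line B: insulated cable → 14.1; rated 55 kW → 14.1.2; industrial → 14.1.2.2. Scheduled 10%. Caledon agreement on 14.1.2.3: 14.1.2.2 not covered. → 10%.
Line C: insulated cable → 14.1; rated 250 kW → 14.1.1; for motor vehicles → 14.1.1.3. Scheduled 37%. Caledon agreement on 14.1.2.3: 14.1.1.3 not covered. → 37%.
Line D: insulated cable → 14.1; rated 55 kW → 14.1.2; for domestic appliances → 14.1.2.3. Scheduled 34%. Rothland agreement on 14.1: wholly obtained → 22% available; preferential 22%. → 22%.
Line E: insulated cable → 14.1; rated 55 kW → 14.1.2; for motor vehicles → 14.1.2.1. Scheduled 19%. No special measure applies. → 19%.
Sum: 7% + 10% + 37% + 22% + 19% = 95%.

95%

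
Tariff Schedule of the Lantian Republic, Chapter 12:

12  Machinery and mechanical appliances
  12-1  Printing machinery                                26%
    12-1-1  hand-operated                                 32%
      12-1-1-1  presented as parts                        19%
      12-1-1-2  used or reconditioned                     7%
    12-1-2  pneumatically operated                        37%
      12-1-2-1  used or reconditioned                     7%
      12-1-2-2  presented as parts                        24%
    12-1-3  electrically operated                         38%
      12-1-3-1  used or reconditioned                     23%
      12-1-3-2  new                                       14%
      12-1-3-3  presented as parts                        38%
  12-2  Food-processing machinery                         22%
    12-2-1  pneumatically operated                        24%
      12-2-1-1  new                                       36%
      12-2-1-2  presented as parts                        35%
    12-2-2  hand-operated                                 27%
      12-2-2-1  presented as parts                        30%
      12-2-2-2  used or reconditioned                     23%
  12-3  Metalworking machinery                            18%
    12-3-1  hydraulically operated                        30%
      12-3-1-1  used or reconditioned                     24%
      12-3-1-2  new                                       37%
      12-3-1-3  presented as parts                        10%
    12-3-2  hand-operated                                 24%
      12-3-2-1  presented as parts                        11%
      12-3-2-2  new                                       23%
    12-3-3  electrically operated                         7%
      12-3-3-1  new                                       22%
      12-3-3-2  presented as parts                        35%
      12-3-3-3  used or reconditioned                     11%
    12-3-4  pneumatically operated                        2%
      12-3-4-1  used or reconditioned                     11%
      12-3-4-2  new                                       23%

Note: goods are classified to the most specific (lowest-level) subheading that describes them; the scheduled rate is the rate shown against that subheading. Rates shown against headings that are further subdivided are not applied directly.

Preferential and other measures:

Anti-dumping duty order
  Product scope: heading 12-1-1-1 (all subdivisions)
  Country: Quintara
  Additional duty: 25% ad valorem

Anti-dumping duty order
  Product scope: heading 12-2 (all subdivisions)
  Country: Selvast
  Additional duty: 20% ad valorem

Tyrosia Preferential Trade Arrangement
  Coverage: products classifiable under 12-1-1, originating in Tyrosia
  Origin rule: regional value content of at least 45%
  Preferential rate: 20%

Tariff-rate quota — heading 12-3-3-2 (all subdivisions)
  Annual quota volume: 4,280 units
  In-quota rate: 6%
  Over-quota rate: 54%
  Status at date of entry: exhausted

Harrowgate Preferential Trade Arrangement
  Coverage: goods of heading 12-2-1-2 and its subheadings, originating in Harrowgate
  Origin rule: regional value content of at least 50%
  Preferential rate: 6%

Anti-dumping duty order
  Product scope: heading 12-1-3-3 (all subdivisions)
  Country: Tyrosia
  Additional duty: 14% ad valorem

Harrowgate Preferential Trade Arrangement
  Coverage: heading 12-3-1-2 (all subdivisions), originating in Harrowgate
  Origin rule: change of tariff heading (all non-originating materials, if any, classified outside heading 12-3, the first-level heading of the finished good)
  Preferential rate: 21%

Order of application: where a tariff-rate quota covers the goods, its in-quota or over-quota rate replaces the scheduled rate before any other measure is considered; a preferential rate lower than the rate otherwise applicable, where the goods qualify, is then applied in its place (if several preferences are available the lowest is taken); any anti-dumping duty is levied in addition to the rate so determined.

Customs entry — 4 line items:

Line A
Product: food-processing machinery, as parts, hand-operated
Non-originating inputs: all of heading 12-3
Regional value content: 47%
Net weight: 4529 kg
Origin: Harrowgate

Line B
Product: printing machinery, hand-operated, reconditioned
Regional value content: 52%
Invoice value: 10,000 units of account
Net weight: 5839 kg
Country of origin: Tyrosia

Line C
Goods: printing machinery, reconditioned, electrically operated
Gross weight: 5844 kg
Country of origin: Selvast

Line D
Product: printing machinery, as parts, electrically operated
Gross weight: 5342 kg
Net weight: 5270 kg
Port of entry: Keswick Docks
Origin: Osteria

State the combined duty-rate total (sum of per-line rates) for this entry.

Line A: food-processing → 12-2; hand-operated → 12-2-2; as parts → 12-2-2-1. Scheduled 30%. Harrowgate agreement on 12-2-1-2: 12-2-2-1 not covered; Harrowgate agreement on 12-3-1-2: 12-2-2-1 not covered. → 30%.
Line B: printing → 12-1; hand-operated → 12-1-1; reconditioned → 12-1-1-2. Scheduled 7%. Tyrosia agreement on 12-1-1: RVC ≥ 45% → 20% available; preference 20% not lower than 7% → no reduction. → 7%.
Line C: printing → 12-1; electrically operated → 12-1-3; reconditioned → 12-1-3-1. Scheduled 23%. No special measure applies. → 23%.
Line D: printing → 12-1; electrically operated → 12-1-3; as parts → 12-1-3-3. Scheduled 38%. No special measure applies. → 38%.
Sum: 30% + 7% + 23% + 38% = 98%.

98%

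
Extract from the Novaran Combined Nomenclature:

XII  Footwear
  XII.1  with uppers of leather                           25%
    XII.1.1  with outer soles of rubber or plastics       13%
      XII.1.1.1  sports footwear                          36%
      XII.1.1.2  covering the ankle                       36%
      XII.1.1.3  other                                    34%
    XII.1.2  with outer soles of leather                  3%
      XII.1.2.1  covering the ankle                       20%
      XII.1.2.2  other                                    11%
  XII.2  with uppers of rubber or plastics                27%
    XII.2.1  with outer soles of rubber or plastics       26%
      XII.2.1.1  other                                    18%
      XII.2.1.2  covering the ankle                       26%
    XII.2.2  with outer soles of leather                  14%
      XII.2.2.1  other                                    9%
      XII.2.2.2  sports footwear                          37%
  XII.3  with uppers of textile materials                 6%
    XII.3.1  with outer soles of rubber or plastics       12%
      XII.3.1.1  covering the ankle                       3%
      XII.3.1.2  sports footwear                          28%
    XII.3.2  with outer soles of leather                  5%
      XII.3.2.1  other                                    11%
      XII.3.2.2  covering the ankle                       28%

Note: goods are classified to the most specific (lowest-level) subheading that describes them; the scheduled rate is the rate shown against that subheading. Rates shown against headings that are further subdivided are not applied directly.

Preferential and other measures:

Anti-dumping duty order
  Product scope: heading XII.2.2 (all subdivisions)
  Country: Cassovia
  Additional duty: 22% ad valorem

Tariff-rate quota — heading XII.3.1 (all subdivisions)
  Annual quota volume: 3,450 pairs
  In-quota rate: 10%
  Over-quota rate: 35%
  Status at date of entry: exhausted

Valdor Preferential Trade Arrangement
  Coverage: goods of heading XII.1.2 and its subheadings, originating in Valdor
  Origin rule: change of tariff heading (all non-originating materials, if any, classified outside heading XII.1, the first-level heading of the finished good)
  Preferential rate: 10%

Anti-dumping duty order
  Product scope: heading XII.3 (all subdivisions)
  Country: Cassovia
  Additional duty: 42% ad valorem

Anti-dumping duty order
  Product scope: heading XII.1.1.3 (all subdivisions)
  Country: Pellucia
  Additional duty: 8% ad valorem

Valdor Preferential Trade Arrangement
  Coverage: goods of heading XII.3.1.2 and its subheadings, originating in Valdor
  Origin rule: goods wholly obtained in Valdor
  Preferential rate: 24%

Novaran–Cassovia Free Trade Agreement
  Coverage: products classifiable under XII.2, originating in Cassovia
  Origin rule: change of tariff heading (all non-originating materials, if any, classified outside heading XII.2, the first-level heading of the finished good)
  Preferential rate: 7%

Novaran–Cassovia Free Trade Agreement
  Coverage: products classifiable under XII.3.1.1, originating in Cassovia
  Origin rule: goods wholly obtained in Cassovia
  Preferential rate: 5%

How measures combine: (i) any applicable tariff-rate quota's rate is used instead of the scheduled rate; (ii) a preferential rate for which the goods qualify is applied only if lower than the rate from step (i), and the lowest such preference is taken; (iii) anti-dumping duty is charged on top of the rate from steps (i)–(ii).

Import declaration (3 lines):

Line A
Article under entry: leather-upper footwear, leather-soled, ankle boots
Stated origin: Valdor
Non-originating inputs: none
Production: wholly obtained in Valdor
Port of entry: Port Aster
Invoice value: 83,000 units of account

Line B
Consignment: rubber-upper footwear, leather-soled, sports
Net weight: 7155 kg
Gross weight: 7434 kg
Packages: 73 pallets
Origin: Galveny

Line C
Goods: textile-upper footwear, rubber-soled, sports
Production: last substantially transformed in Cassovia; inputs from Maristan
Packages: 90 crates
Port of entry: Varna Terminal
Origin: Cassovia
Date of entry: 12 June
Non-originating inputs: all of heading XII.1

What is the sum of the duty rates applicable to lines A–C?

Line A: leather-upper → XII.1; leather-soled → XII.1.2; ankle boots → XII.1.2.1. Scheduled 20%. Valdor agreement on XII.1.2: CTH met → 10% available; Valdor agreement on XII.3.1.2: XII.1.2.1 not covered; preferential 10%. → 10%.
Line B: rubber-upper → XII.2; leather-soled → XII.2.2; sports → XII.2.2.2. Scheduled 37%. No special measure applies. → 37%.
Line C: textile-upper → XII.3; rubber-soled → XII.3.1; sports → XII.3.1.2. Scheduled 28%. quota on XII.3.1 exhausted → over-quota 35%; Cassovia agreement on XII.2: XII.3.1.2 not covered; Cassovia agreement on XII.3.1.1: XII.3.1.2 not covered; anti-dumping (Cassovia, XII.3): +42%; total 35% + 42% = 77%. → 77%.
Sum: 10% + 37% + 77% = 124%.

124%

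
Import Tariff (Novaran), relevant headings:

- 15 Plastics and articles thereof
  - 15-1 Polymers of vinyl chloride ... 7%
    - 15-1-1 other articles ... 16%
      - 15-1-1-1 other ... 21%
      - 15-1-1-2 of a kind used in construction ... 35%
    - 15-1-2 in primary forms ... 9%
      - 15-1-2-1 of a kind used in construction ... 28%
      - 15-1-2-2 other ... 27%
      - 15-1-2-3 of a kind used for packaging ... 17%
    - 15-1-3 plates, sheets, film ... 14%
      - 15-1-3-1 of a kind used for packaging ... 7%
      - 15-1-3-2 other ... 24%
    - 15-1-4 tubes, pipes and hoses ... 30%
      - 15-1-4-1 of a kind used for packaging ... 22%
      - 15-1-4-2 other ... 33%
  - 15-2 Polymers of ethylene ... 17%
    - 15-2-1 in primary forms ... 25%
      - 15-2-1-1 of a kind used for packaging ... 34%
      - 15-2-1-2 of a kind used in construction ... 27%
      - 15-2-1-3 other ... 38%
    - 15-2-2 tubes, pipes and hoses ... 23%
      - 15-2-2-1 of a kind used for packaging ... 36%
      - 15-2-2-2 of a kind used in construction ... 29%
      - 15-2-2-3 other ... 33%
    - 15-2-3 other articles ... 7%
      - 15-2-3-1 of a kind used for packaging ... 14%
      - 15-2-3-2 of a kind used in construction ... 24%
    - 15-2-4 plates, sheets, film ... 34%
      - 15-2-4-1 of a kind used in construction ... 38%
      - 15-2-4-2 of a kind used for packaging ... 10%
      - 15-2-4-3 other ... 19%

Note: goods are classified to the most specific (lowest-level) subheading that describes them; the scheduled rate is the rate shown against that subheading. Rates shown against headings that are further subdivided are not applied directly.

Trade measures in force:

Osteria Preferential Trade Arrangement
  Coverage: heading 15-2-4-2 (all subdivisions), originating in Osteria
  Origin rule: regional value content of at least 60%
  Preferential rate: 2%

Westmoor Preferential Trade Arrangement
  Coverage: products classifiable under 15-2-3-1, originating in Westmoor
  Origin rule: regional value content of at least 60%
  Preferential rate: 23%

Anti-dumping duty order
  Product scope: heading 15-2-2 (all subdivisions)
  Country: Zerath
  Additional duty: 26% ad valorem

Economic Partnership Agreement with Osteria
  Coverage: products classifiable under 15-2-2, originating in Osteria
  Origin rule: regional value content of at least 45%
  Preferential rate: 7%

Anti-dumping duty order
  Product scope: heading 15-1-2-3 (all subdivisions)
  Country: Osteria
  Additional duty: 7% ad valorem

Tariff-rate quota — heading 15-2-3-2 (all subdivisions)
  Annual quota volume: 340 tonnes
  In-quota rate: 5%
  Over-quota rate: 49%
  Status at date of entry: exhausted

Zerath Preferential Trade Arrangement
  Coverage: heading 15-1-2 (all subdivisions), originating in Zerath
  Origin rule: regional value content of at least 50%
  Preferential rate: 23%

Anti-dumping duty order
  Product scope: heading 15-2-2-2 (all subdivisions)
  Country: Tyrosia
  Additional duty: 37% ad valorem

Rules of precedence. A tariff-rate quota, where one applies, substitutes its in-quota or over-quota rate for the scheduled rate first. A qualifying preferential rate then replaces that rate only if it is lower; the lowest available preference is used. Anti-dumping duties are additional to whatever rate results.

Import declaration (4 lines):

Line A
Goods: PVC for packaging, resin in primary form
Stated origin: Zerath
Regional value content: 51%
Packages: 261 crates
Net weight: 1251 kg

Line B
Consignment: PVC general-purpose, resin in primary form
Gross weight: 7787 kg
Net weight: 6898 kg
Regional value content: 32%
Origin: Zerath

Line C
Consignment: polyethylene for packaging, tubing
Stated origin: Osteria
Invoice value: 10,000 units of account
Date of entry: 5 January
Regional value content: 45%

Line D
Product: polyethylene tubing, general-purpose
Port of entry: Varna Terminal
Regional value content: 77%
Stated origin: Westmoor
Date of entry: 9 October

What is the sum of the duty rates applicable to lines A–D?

Line A: PVC → 15-1; resin in primary form → 15-1-2; for packaging → 15-1-2-3. Scheduled 17%. Zerath agreement on 15-1-2: RVC ≥ 50% → 23% available; preference 23% not lower than 17% → no reduction. → 17%.
Line B: PVC → 15-1; resin in primary form → 15-1-2; general-purpose → 15-1-2-2. Scheduled 27%. Zerath agreement on 15-1-2: RVC < 50%. → 27%.
Line C: polyethylene → 15-2; tubing → 15-2-2; for packaging → 15-2-2-1. Scheduled 36%. Osteria agreement on 15-2-4-2: 15-2-2-1 not covered; Osteria agreement on 15-2-2: RVC ≥ 45% → 7% available; preferential 7%. → 7%.
Line D: polyethylene → 15-2; tubing → 15-2-2; general-purpose → 15-2-2-3. Scheduled 33%. Westmoor agreement on 15-2-3-1: 15-2-2-3 not covered. → 33%.
Sum: 17% + 27% + 7% + 33% = 84%.

84%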